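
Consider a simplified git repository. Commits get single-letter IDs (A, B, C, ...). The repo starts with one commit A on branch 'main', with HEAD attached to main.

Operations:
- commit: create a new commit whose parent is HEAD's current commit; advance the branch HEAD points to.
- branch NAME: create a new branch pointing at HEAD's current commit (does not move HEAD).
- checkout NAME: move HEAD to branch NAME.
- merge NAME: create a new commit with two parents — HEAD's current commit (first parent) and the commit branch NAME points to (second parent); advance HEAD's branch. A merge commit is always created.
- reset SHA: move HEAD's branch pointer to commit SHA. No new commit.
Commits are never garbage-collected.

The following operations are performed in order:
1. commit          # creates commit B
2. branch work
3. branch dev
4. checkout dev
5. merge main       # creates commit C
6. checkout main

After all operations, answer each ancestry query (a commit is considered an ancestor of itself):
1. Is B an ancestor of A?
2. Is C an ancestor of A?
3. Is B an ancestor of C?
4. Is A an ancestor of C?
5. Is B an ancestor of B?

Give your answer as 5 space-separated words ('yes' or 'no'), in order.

After op 1 (commit): HEAD=main@B [main=B]
After op 2 (branch): HEAD=main@B [main=B work=B]
After op 3 (branch): HEAD=main@B [dev=B main=B work=B]
After op 4 (checkout): HEAD=dev@B [dev=B main=B work=B]
After op 5 (merge): HEAD=dev@C [dev=C main=B work=B]
After op 6 (checkout): HEAD=main@B [dev=C main=B work=B]
ancestors(A) = {A}; B in? no
ancestors(A) = {A}; C in? no
ancestors(C) = {A,B,C}; B in? yes
ancestors(C) = {A,B,C}; A in? yes
ancestors(B) = {A,B}; B in? yes

Answer: no no yes yes yes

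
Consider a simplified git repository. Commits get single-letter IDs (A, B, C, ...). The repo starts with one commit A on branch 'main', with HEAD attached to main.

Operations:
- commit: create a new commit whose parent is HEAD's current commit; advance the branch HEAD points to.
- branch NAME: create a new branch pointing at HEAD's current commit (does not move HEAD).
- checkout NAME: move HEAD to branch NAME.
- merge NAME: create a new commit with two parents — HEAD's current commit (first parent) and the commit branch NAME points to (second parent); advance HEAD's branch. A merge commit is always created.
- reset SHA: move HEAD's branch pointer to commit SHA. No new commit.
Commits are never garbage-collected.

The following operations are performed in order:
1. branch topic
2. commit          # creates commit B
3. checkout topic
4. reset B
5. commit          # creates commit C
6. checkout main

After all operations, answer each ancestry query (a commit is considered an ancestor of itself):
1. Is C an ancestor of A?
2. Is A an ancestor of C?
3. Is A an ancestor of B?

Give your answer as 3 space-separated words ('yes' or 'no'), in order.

After op 1 (branch): HEAD=main@A [main=A topic=A]
After op 2 (commit): HEAD=main@B [main=B topic=A]
After op 3 (checkout): HEAD=topic@A [main=B topic=A]
After op 4 (reset): HEAD=topic@B [main=B topic=B]
After op 5 (commit): HEAD=topic@C [main=B topic=C]
After op 6 (checkout): HEAD=main@B [main=B topic=C]
ancestors(A) = {A}; C in? no
ancestors(C) = {A,B,C}; A in? yes
ancestors(B) = {A,B}; A in? yes

Answer: no yes yes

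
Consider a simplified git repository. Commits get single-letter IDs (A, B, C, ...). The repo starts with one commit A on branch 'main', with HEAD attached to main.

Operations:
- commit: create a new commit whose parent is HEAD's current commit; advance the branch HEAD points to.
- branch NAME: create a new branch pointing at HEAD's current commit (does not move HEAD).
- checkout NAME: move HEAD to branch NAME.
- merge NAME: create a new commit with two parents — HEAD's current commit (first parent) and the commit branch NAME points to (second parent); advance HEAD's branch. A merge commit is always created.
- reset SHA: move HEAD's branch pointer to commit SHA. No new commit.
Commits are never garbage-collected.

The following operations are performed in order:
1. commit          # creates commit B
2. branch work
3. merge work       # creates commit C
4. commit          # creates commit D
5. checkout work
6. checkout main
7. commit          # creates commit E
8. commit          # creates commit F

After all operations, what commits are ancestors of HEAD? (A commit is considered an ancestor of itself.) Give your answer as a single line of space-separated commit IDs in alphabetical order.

After op 1 (commit): HEAD=main@B [main=B]
After op 2 (branch): HEAD=main@B [main=B work=B]
After op 3 (merge): HEAD=main@C [main=C work=B]
After op 4 (commit): HEAD=main@D [main=D work=B]
After op 5 (checkout): HEAD=work@B [main=D work=B]
After op 6 (checkout): HEAD=main@D [main=D work=B]
After op 7 (commit): HEAD=main@E [main=E work=B]
After op 8 (commit): HEAD=main@F [main=F work=B]

Answer: A B C D E F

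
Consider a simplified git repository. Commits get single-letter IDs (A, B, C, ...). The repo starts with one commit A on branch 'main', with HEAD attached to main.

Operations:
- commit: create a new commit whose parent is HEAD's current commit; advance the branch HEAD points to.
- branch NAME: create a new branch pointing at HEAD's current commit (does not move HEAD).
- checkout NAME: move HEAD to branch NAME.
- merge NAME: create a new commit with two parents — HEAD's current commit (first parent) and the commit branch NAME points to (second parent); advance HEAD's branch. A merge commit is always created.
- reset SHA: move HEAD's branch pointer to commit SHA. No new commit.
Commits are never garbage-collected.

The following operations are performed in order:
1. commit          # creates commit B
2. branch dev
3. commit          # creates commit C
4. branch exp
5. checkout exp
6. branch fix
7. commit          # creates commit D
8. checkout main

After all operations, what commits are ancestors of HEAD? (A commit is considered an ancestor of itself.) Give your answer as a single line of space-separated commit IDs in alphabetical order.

Answer: A B C

Derivation:
After op 1 (commit): HEAD=main@B [main=B]
After op 2 (branch): HEAD=main@B [dev=B main=B]
After op 3 (commit): HEAD=main@C [dev=B main=C]
After op 4 (branch): HEAD=main@C [dev=B exp=C main=C]
After op 5 (checkout): HEAD=exp@C [dev=B exp=C main=C]
After op 6 (branch): HEAD=exp@C [dev=B exp=C fix=C main=C]
After op 7 (commit): HEAD=exp@D [dev=B exp=D fix=C main=C]
After op 8 (checkout): HEAD=main@C [dev=B exp=D fix=C main=C]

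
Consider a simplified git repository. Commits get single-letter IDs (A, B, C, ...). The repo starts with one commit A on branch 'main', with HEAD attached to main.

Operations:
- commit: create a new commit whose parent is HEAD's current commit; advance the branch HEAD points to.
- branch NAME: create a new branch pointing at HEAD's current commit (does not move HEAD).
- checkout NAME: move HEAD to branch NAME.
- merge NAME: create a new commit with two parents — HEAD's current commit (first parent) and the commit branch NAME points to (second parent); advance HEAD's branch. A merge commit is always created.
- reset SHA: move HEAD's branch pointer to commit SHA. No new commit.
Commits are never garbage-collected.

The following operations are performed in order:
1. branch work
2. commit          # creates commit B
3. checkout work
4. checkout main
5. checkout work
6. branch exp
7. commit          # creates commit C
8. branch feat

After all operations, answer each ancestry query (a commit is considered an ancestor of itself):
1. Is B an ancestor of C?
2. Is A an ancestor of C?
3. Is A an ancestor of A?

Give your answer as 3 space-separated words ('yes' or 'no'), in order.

After op 1 (branch): HEAD=main@A [main=A work=A]
After op 2 (commit): HEAD=main@B [main=B work=A]
After op 3 (checkout): HEAD=work@A [main=B work=A]
After op 4 (checkout): HEAD=main@B [main=B work=A]
After op 5 (checkout): HEAD=work@A [main=B work=A]
After op 6 (branch): HEAD=work@A [exp=A main=B work=A]
After op 7 (commit): HEAD=work@C [exp=A main=B work=C]
After op 8 (branch): HEAD=work@C [exp=A feat=C main=B work=C]
ancestors(C) = {A,C}; B in? no
ancestors(C) = {A,C}; A in? yes
ancestors(A) = {A}; A in? yes

Answer: no yes yes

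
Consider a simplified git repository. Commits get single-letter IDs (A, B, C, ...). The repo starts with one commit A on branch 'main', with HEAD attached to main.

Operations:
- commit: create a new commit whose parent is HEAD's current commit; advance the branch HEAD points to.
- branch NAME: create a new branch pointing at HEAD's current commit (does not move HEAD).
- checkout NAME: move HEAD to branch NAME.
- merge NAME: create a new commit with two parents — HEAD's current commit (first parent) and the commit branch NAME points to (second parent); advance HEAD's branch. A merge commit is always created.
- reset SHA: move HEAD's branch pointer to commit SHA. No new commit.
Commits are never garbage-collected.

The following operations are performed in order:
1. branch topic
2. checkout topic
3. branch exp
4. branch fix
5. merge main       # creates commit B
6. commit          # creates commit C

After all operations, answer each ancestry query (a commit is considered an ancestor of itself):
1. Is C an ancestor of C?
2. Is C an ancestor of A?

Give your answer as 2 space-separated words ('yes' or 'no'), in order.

After op 1 (branch): HEAD=main@A [main=A topic=A]
After op 2 (checkout): HEAD=topic@A [main=A topic=A]
After op 3 (branch): HEAD=topic@A [exp=A main=A topic=A]
After op 4 (branch): HEAD=topic@A [exp=A fix=A main=A topic=A]
After op 5 (merge): HEAD=topic@B [exp=A fix=A main=A topic=B]
After op 6 (commit): HEAD=topic@C [exp=A fix=A main=A topic=C]
ancestors(C) = {A,B,C}; C in? yes
ancestors(A) = {A}; C in? no

Answer: yes no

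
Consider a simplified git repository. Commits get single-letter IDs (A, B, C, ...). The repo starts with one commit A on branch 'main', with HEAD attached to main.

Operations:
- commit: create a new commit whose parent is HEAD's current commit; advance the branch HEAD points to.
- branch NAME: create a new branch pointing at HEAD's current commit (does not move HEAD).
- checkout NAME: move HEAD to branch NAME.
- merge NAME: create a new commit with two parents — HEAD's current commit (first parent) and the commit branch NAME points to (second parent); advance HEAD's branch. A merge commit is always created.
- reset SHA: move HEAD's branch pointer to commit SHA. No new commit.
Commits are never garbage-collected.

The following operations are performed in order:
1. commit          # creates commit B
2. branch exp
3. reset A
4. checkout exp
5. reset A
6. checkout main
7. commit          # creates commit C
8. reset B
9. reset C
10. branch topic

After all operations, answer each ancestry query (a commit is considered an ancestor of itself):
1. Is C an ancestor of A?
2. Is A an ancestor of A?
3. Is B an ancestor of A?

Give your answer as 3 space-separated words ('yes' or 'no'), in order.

After op 1 (commit): HEAD=main@B [main=B]
After op 2 (branch): HEAD=main@B [exp=B main=B]
After op 3 (reset): HEAD=main@A [exp=B main=A]
After op 4 (checkout): HEAD=exp@B [exp=B main=A]
After op 5 (reset): HEAD=exp@A [exp=A main=A]
After op 6 (checkout): HEAD=main@A [exp=A main=A]
After op 7 (commit): HEAD=main@C [exp=A main=C]
After op 8 (reset): HEAD=main@B [exp=A main=B]
After op 9 (reset): HEAD=main@C [exp=A main=C]
After op 10 (branch): HEAD=main@C [exp=A main=C topic=C]
ancestors(A) = {A}; C in? no
ancestors(A) = {A}; A in? yes
ancestors(A) = {A}; B in? no

Answer: no yes no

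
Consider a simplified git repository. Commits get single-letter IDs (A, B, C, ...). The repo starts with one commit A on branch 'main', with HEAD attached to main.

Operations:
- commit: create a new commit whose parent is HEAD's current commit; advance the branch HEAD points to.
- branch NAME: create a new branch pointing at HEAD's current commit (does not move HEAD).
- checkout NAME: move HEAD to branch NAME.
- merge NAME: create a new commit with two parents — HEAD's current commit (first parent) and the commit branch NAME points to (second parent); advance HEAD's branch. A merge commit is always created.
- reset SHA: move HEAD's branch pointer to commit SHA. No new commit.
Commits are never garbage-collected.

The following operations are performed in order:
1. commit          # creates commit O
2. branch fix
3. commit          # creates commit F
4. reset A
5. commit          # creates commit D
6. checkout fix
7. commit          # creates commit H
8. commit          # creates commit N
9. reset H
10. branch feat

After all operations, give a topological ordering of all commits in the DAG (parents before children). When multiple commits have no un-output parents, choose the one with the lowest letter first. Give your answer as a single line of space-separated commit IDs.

Answer: A D O F H N

Derivation:
After op 1 (commit): HEAD=main@O [main=O]
After op 2 (branch): HEAD=main@O [fix=O main=O]
After op 3 (commit): HEAD=main@F [fix=O main=F]
After op 4 (reset): HEAD=main@A [fix=O main=A]
After op 5 (commit): HEAD=main@D [fix=O main=D]
After op 6 (checkout): HEAD=fix@O [fix=O main=D]
After op 7 (commit): HEAD=fix@H [fix=H main=D]
After op 8 (commit): HEAD=fix@N [fix=N main=D]
After op 9 (reset): HEAD=fix@H [fix=H main=D]
After op 10 (branch): HEAD=fix@H [feat=H fix=H main=D]
commit A: parents=[]
commit D: parents=['A']
commit F: parents=['O']
commit H: parents=['O']
commit N: parents=['H']
commit O: parents=['A']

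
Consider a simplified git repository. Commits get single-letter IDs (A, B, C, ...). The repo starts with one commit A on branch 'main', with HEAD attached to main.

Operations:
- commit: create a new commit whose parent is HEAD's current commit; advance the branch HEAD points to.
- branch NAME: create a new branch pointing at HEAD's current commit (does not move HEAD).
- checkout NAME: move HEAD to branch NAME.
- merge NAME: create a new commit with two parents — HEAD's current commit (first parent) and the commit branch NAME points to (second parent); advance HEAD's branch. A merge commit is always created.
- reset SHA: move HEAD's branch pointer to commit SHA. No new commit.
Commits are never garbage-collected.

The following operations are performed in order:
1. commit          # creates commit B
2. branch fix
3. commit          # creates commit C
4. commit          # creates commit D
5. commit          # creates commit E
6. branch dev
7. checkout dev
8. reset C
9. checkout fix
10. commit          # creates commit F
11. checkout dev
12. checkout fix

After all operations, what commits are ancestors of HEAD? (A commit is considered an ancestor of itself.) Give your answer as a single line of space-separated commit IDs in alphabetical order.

Answer: A B F

Derivation:
After op 1 (commit): HEAD=main@B [main=B]
After op 2 (branch): HEAD=main@B [fix=B main=B]
After op 3 (commit): HEAD=main@C [fix=B main=C]
After op 4 (commit): HEAD=main@D [fix=B main=D]
After op 5 (commit): HEAD=main@E [fix=B main=E]
After op 6 (branch): HEAD=main@E [dev=E fix=B main=E]
After op 7 (checkout): HEAD=dev@E [dev=E fix=B main=E]
After op 8 (reset): HEAD=dev@C [dev=C fix=B main=E]
After op 9 (checkout): HEAD=fix@B [dev=C fix=B main=E]
After op 10 (commit): HEAD=fix@F [dev=C fix=F main=E]
After op 11 (checkout): HEAD=dev@C [dev=C fix=F main=E]
After op 12 (checkout): HEAD=fix@F [dev=C fix=F main=E]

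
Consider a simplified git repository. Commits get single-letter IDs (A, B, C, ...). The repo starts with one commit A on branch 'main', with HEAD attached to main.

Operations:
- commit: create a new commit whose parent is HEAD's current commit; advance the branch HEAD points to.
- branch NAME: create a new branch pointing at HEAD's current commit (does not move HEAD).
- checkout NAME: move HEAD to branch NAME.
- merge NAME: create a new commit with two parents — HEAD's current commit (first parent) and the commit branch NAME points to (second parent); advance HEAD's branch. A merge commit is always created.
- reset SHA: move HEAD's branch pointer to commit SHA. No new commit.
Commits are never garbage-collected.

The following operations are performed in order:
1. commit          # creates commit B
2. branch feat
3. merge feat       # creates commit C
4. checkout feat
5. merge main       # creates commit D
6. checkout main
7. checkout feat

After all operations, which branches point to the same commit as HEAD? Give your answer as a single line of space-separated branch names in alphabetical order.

After op 1 (commit): HEAD=main@B [main=B]
After op 2 (branch): HEAD=main@B [feat=B main=B]
After op 3 (merge): HEAD=main@C [feat=B main=C]
After op 4 (checkout): HEAD=feat@B [feat=B main=C]
After op 5 (merge): HEAD=feat@D [feat=D main=C]
After op 6 (checkout): HEAD=main@C [feat=D main=C]
After op 7 (checkout): HEAD=feat@D [feat=D main=C]

Answer: feat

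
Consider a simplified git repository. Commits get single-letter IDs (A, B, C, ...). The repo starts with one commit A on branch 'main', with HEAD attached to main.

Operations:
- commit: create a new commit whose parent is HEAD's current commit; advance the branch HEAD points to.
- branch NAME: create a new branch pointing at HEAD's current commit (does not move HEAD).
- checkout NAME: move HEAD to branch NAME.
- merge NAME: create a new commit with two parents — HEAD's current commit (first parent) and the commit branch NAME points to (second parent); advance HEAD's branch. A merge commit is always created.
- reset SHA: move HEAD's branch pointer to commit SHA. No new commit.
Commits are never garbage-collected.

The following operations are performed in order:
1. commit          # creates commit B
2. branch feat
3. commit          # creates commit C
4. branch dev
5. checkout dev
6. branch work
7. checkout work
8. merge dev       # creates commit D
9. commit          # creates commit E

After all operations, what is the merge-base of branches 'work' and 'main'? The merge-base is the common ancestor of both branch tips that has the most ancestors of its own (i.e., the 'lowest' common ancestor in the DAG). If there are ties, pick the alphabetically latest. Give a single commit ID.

After op 1 (commit): HEAD=main@B [main=B]
After op 2 (branch): HEAD=main@B [feat=B main=B]
After op 3 (commit): HEAD=main@C [feat=B main=C]
After op 4 (branch): HEAD=main@C [dev=C feat=B main=C]
After op 5 (checkout): HEAD=dev@C [dev=C feat=B main=C]
After op 6 (branch): HEAD=dev@C [dev=C feat=B main=C work=C]
After op 7 (checkout): HEAD=work@C [dev=C feat=B main=C work=C]
After op 8 (merge): HEAD=work@D [dev=C feat=B main=C work=D]
After op 9 (commit): HEAD=work@E [dev=C feat=B main=C work=E]
ancestors(work=E): ['A', 'B', 'C', 'D', 'E']
ancestors(main=C): ['A', 'B', 'C']
common: ['A', 'B', 'C']

Answer: C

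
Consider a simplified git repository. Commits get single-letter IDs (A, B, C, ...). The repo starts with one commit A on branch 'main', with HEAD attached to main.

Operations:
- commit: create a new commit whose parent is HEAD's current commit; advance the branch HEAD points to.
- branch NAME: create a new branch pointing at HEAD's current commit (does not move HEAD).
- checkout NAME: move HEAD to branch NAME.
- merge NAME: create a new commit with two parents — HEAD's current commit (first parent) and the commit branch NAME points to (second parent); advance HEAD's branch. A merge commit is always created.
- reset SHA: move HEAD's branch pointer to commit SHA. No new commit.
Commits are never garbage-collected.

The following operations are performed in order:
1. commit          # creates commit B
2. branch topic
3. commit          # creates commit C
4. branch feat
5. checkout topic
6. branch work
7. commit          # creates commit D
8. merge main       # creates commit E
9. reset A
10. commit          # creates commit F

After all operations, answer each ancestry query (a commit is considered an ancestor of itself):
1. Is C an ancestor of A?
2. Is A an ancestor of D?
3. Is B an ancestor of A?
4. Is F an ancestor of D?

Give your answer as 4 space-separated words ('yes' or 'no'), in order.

After op 1 (commit): HEAD=main@B [main=B]
After op 2 (branch): HEAD=main@B [main=B topic=B]
After op 3 (commit): HEAD=main@C [main=C topic=B]
After op 4 (branch): HEAD=main@C [feat=C main=C topic=B]
After op 5 (checkout): HEAD=topic@B [feat=C main=C topic=B]
After op 6 (branch): HEAD=topic@B [feat=C main=C topic=B work=B]
After op 7 (commit): HEAD=topic@D [feat=C main=C topic=D work=B]
After op 8 (merge): HEAD=topic@E [feat=C main=C topic=E work=B]
After op 9 (reset): HEAD=topic@A [feat=C main=C topic=A work=B]
After op 10 (commit): HEAD=topic@F [feat=C main=C topic=F work=B]
ancestors(A) = {A}; C in? no
ancestors(D) = {A,B,D}; A in? yes
ancestors(A) = {A}; B in? no
ancestors(D) = {A,B,D}; F in? no

Answer: no yes no no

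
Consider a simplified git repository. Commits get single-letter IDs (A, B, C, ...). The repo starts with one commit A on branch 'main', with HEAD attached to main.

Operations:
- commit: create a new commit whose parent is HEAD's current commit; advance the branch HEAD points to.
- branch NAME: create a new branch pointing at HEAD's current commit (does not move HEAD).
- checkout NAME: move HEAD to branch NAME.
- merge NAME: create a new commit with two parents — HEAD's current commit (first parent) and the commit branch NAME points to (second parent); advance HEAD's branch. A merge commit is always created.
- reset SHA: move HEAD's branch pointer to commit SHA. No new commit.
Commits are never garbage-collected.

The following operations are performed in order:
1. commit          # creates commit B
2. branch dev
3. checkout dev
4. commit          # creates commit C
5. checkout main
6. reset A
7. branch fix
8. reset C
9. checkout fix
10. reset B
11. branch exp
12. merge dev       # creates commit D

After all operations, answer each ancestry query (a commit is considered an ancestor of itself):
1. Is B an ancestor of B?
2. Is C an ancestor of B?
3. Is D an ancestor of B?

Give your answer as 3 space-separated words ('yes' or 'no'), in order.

Answer: yes no no

Derivation:
After op 1 (commit): HEAD=main@B [main=B]
After op 2 (branch): HEAD=main@B [dev=B main=B]
After op 3 (checkout): HEAD=dev@B [dev=B main=B]
After op 4 (commit): HEAD=dev@C [dev=C main=B]
After op 5 (checkout): HEAD=main@B [dev=C main=B]
After op 6 (reset): HEAD=main@A [dev=C main=A]
After op 7 (branch): HEAD=main@A [dev=C fix=A main=A]
After op 8 (reset): HEAD=main@C [dev=C fix=A main=C]
After op 9 (checkout): HEAD=fix@A [dev=C fix=A main=C]
After op 10 (reset): HEAD=fix@B [dev=C fix=B main=C]
After op 11 (branch): HEAD=fix@B [dev=C exp=B fix=B main=C]
After op 12 (merge): HEAD=fix@D [dev=C exp=B fix=D main=C]
ancestors(B) = {A,B}; B in? yes
ancestors(B) = {A,B}; C in? no
ancestors(B) = {A,B}; D in? no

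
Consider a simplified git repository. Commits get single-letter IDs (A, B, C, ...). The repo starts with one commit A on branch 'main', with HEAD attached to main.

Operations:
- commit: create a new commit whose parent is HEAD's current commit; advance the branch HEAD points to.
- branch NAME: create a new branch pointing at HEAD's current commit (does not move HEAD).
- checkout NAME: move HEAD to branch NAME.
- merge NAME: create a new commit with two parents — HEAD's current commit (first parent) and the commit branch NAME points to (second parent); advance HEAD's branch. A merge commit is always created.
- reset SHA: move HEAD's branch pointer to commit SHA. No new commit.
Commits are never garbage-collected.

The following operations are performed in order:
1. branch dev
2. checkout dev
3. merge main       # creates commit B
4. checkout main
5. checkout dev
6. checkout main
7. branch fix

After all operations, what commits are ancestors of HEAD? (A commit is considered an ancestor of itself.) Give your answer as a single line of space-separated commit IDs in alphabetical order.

After op 1 (branch): HEAD=main@A [dev=A main=A]
After op 2 (checkout): HEAD=dev@A [dev=A main=A]
After op 3 (merge): HEAD=dev@B [dev=B main=A]
After op 4 (checkout): HEAD=main@A [dev=B main=A]
After op 5 (checkout): HEAD=dev@B [dev=B main=A]
After op 6 (checkout): HEAD=main@A [dev=B main=A]
After op 7 (branch): HEAD=main@A [dev=B fix=A main=A]

Answer: A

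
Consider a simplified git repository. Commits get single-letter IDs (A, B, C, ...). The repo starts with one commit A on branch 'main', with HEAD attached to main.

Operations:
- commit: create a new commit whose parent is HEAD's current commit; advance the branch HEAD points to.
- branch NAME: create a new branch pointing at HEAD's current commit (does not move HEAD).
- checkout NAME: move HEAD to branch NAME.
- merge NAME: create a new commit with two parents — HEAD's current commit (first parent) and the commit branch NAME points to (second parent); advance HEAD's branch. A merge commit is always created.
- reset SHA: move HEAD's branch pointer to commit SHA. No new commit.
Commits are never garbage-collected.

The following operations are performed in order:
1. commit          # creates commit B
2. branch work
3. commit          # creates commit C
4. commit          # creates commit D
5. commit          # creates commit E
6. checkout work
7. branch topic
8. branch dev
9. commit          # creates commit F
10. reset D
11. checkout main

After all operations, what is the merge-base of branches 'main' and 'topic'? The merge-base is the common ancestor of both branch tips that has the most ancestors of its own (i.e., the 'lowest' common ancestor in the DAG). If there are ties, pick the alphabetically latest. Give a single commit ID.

Answer: B

Derivation:
After op 1 (commit): HEAD=main@B [main=B]
After op 2 (branch): HEAD=main@B [main=B work=B]
After op 3 (commit): HEAD=main@C [main=C work=B]
After op 4 (commit): HEAD=main@D [main=D work=B]
After op 5 (commit): HEAD=main@E [main=E work=B]
After op 6 (checkout): HEAD=work@B [main=E work=B]
After op 7 (branch): HEAD=work@B [main=E topic=B work=B]
After op 8 (branch): HEAD=work@B [dev=B main=E topic=B work=B]
After op 9 (commit): HEAD=work@F [dev=B main=E topic=B work=F]
After op 10 (reset): HEAD=work@D [dev=B main=E topic=B work=D]
After op 11 (checkout): HEAD=main@E [dev=B main=E topic=B work=D]
ancestors(main=E): ['A', 'B', 'C', 'D', 'E']
ancestors(topic=B): ['A', 'B']
common: ['A', 'B']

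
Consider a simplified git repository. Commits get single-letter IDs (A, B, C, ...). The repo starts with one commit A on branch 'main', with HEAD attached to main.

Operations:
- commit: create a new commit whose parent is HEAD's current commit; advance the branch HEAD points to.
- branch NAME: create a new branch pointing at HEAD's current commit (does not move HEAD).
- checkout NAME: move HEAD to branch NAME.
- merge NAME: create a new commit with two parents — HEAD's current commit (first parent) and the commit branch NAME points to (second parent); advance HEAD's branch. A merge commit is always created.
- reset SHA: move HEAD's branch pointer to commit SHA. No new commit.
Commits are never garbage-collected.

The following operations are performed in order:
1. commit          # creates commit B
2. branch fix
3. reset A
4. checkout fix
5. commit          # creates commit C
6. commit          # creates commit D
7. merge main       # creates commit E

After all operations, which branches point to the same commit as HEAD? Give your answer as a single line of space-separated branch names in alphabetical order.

Answer: fix

Derivation:
After op 1 (commit): HEAD=main@B [main=B]
After op 2 (branch): HEAD=main@B [fix=B main=B]
After op 3 (reset): HEAD=main@A [fix=B main=A]
After op 4 (checkout): HEAD=fix@B [fix=B main=A]
After op 5 (commit): HEAD=fix@C [fix=C main=A]
After op 6 (commit): HEAD=fix@D [fix=D main=A]
After op 7 (merge): HEAD=fix@E [fix=E main=A]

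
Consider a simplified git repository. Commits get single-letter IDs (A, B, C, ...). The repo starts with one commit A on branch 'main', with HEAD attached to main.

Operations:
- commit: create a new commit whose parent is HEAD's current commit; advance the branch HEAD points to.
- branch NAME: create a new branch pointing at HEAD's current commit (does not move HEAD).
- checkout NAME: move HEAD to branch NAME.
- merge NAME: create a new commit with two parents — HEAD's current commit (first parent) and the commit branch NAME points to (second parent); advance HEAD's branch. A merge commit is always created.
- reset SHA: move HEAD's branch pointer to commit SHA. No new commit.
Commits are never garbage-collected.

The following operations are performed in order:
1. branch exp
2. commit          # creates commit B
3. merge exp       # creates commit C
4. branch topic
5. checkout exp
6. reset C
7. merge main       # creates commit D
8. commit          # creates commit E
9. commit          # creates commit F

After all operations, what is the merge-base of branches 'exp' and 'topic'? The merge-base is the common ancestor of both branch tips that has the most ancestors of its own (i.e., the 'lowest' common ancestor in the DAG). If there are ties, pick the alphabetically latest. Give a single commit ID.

After op 1 (branch): HEAD=main@A [exp=A main=A]
After op 2 (commit): HEAD=main@B [exp=A main=B]
After op 3 (merge): HEAD=main@C [exp=A main=C]
After op 4 (branch): HEAD=main@C [exp=A main=C topic=C]
After op 5 (checkout): HEAD=exp@A [exp=A main=C topic=C]
After op 6 (reset): HEAD=exp@C [exp=C main=C topic=C]
After op 7 (merge): HEAD=exp@D [exp=D main=C topic=C]
After op 8 (commit): HEAD=exp@E [exp=E main=C topic=C]
After op 9 (commit): HEAD=exp@F [exp=F main=C topic=C]
ancestors(exp=F): ['A', 'B', 'C', 'D', 'E', 'F']
ancestors(topic=C): ['A', 'B', 'C']
common: ['A', 'B', 'C']

Answer: C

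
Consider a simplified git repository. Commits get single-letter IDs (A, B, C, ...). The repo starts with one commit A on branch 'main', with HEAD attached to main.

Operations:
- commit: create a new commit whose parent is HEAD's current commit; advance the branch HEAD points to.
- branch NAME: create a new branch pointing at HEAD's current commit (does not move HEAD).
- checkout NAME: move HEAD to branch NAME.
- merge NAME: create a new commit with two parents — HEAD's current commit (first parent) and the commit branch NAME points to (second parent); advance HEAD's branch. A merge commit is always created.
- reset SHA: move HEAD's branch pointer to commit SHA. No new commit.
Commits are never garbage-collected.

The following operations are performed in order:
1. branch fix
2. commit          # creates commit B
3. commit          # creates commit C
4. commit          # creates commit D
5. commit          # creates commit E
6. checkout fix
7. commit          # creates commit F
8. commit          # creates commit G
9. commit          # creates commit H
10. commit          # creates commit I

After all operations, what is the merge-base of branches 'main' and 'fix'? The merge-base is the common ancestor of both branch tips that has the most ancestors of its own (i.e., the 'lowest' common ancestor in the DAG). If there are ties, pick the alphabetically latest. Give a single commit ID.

Answer: A

Derivation:
After op 1 (branch): HEAD=main@A [fix=A main=A]
After op 2 (commit): HEAD=main@B [fix=A main=B]
After op 3 (commit): HEAD=main@C [fix=A main=C]
After op 4 (commit): HEAD=main@D [fix=A main=D]
After op 5 (commit): HEAD=main@E [fix=A main=E]
After op 6 (checkout): HEAD=fix@A [fix=A main=E]
After op 7 (commit): HEAD=fix@F [fix=F main=E]
After op 8 (commit): HEAD=fix@G [fix=G main=E]
After op 9 (commit): HEAD=fix@H [fix=H main=E]
After op 10 (commit): HEAD=fix@I [fix=I main=E]
ancestors(main=E): ['A', 'B', 'C', 'D', 'E']
ancestors(fix=I): ['A', 'F', 'G', 'H', 'I']
common: ['A']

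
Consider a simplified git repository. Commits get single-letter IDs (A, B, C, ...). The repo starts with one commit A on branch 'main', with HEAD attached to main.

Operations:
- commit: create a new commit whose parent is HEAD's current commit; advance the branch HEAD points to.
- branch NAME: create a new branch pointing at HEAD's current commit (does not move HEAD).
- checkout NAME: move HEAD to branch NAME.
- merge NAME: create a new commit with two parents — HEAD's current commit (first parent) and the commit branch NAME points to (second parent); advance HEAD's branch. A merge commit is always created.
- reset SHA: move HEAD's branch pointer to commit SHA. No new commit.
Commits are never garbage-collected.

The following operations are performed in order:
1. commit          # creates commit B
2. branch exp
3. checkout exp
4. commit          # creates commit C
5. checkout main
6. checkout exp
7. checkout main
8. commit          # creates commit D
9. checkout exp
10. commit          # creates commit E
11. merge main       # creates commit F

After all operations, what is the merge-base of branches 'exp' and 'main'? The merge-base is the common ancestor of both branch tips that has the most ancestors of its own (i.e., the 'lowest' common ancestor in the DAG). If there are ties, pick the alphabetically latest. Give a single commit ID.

After op 1 (commit): HEAD=main@B [main=B]
After op 2 (branch): HEAD=main@B [exp=B main=B]
After op 3 (checkout): HEAD=exp@B [exp=B main=B]
After op 4 (commit): HEAD=exp@C [exp=C main=B]
After op 5 (checkout): HEAD=main@B [exp=C main=B]
After op 6 (checkout): HEAD=exp@C [exp=C main=B]
After op 7 (checkout): HEAD=main@B [exp=C main=B]
After op 8 (commit): HEAD=main@D [exp=C main=D]
After op 9 (checkout): HEAD=exp@C [exp=C main=D]
After op 10 (commit): HEAD=exp@E [exp=E main=D]
After op 11 (merge): HEAD=exp@F [exp=F main=D]
ancestors(exp=F): ['A', 'B', 'C', 'D', 'E', 'F']
ancestors(main=D): ['A', 'B', 'D']
common: ['A', 'B', 'D']

Answer: D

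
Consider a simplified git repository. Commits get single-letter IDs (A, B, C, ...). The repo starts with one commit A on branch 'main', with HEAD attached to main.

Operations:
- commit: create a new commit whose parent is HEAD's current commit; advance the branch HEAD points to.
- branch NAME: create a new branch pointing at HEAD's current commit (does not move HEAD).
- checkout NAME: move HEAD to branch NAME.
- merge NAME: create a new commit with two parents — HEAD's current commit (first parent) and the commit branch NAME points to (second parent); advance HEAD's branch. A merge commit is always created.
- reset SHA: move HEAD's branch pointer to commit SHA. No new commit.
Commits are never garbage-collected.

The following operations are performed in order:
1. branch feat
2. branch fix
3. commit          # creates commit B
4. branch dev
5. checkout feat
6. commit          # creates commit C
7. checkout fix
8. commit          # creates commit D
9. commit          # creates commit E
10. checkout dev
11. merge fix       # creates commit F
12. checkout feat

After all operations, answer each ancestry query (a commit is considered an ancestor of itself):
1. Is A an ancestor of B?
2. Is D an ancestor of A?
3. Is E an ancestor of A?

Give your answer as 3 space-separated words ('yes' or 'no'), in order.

Answer: yes no no

Derivation:
After op 1 (branch): HEAD=main@A [feat=A main=A]
After op 2 (branch): HEAD=main@A [feat=A fix=A main=A]
After op 3 (commit): HEAD=main@B [feat=A fix=A main=B]
After op 4 (branch): HEAD=main@B [dev=B feat=A fix=A main=B]
After op 5 (checkout): HEAD=feat@A [dev=B feat=A fix=A main=B]
After op 6 (commit): HEAD=feat@C [dev=B feat=C fix=A main=B]
After op 7 (checkout): HEAD=fix@A [dev=B feat=C fix=A main=B]
After op 8 (commit): HEAD=fix@D [dev=B feat=C fix=D main=B]
After op 9 (commit): HEAD=fix@E [dev=B feat=C fix=E main=B]
After op 10 (checkout): HEAD=dev@B [dev=B feat=C fix=E main=B]
After op 11 (merge): HEAD=dev@F [dev=F feat=C fix=E main=B]
After op 12 (checkout): HEAD=feat@C [dev=F feat=C fix=E main=B]
ancestors(B) = {A,B}; A in? yes
ancestors(A) = {A}; D in? no
ancestors(A) = {A}; E in? no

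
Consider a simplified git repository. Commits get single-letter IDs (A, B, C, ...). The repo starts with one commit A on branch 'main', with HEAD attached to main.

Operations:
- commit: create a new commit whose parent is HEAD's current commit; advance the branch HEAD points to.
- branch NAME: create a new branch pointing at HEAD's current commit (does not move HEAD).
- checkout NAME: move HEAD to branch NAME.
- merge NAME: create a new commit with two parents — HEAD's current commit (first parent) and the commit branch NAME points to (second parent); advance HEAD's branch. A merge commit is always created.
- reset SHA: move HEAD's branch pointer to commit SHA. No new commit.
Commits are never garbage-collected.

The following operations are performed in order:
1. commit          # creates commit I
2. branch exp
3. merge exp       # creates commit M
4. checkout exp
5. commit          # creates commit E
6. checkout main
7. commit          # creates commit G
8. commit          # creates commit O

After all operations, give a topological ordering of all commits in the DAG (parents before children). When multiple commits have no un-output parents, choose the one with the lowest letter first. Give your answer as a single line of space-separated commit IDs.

After op 1 (commit): HEAD=main@I [main=I]
After op 2 (branch): HEAD=main@I [exp=I main=I]
After op 3 (merge): HEAD=main@M [exp=I main=M]
After op 4 (checkout): HEAD=exp@I [exp=I main=M]
After op 5 (commit): HEAD=exp@E [exp=E main=M]
After op 6 (checkout): HEAD=main@M [exp=E main=M]
After op 7 (commit): HEAD=main@G [exp=E main=G]
After op 8 (commit): HEAD=main@O [exp=E main=O]
commit A: parents=[]
commit E: parents=['I']
commit G: parents=['M']
commit I: parents=['A']
commit M: parents=['I', 'I']
commit O: parents=['G']

Answer: A I E M G O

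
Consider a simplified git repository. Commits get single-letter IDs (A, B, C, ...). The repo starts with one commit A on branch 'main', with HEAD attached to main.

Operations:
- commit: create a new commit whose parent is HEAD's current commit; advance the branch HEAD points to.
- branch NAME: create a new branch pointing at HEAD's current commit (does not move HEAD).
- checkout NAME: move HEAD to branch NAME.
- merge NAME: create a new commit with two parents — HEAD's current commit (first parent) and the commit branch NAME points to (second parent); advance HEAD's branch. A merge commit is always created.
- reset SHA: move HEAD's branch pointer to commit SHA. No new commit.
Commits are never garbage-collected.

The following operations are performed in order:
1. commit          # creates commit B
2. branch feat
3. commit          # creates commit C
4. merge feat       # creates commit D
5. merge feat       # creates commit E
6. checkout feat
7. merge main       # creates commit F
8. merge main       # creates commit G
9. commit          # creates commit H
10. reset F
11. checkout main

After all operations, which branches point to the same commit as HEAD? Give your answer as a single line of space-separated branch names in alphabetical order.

Answer: main

Derivation:
After op 1 (commit): HEAD=main@B [main=B]
After op 2 (branch): HEAD=main@B [feat=B main=B]
After op 3 (commit): HEAD=main@C [feat=B main=C]
After op 4 (merge): HEAD=main@D [feat=B main=D]
After op 5 (merge): HEAD=main@E [feat=B main=E]
After op 6 (checkout): HEAD=feat@B [feat=B main=E]
After op 7 (merge): HEAD=feat@F [feat=F main=E]
After op 8 (merge): HEAD=feat@G [feat=G main=E]
After op 9 (commit): HEAD=feat@H [feat=H main=E]
After op 10 (reset): HEAD=feat@F [feat=F main=E]
After op 11 (checkout): HEAD=main@E [feat=F main=E]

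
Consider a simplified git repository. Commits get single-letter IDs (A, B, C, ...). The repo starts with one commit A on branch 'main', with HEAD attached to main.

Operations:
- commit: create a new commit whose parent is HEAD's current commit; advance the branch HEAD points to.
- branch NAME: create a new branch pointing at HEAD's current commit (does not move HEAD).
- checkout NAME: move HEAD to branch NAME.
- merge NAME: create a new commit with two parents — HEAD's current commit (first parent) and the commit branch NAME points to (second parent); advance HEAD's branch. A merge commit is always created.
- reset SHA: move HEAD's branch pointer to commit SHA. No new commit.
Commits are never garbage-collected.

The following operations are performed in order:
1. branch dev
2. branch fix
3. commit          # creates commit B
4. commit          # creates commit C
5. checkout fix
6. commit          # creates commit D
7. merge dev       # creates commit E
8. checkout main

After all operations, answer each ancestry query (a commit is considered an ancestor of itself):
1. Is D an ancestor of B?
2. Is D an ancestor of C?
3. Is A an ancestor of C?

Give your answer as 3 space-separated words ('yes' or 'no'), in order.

After op 1 (branch): HEAD=main@A [dev=A main=A]
After op 2 (branch): HEAD=main@A [dev=A fix=A main=A]
After op 3 (commit): HEAD=main@B [dev=A fix=A main=B]
After op 4 (commit): HEAD=main@C [dev=A fix=A main=C]
After op 5 (checkout): HEAD=fix@A [dev=A fix=A main=C]
After op 6 (commit): HEAD=fix@D [dev=A fix=D main=C]
After op 7 (merge): HEAD=fix@E [dev=A fix=E main=C]
After op 8 (checkout): HEAD=main@C [dev=A fix=E main=C]
ancestors(B) = {A,B}; D in? no
ancestors(C) = {A,B,C}; D in? no
ancestors(C) = {A,B,C}; A in? yes

Answer: no no yes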